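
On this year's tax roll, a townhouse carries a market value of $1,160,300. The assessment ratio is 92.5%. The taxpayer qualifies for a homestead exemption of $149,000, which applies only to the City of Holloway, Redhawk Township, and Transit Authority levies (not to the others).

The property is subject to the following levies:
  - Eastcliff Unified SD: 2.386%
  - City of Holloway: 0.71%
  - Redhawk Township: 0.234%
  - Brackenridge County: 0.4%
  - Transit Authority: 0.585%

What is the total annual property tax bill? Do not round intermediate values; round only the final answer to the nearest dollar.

Assessed value = $1,160,300 × 0.925 = $1,073,277.5
Eastcliff Unified SD: $1,073,277.5 × 0.02386 = $25,608.40115
City of Holloway: ($1,073,277.5 − $149,000) × 0.0071 = $924,277.5 × 0.0071 = $6,562.37025
Redhawk Township: ($1,073,277.5 − $149,000) × 0.00234 = $924,277.5 × 0.00234 = $2,162.80935
Brackenridge County: $1,073,277.5 × 0.004 = $4,293.11
Transit Authority: ($1,073,277.5 − $149,000) × 0.00585 = $924,277.5 × 0.00585 = $5,407.023375
Total = $44,033.714125

$44,034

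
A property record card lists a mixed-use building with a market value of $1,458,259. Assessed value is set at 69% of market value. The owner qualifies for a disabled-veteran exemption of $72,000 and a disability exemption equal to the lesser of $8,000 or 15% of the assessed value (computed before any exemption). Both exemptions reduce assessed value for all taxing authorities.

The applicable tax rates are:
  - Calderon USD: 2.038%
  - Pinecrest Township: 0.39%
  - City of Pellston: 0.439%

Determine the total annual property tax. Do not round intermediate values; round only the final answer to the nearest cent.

Assessed value = $1,458,259 × 0.69 = $1,006,198.71
Disability exemption = min($8,000, 15% × $1,006,198.71) = min($8,000, $150,929.8065) = $8,000 (dollar cap binds)
Taxable value = $1,006,198.71 − $72,000 − $8,000 = $926,198.71
Calderon USD: $926,198.71 × 0.02038 = $18,875.9297098
Pinecrest Township: $926,198.71 × 0.0039 = $3,612.174969
City of Pellston: $926,198.71 × 0.00439 = $4,066.0123369
Total = $26,554.1170157

$26,554.12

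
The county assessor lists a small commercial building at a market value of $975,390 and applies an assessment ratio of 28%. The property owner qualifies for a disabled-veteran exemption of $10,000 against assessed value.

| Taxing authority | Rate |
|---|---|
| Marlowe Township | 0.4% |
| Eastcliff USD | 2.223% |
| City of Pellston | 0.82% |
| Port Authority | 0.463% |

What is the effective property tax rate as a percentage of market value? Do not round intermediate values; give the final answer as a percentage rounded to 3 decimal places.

1.054%

Assessed value = $975,390 × 0.28 = $273,109.2
Taxable value = $273,109.2 − $10,000 = $263,109.2
Marlowe Township: $263,109.2 × 0.004 = $1,052.4368
Eastcliff USD: $263,109.2 × 0.02223 = $5,848.917516
City of Pellston: $263,109.2 × 0.0082 = $2,157.49544
Port Authority: $263,109.2 × 0.00463 = $1,218.195596
Total tax = $10,277.045352
Effective rate = $10,277.045352 ÷ $975,390 = 1.054% of market value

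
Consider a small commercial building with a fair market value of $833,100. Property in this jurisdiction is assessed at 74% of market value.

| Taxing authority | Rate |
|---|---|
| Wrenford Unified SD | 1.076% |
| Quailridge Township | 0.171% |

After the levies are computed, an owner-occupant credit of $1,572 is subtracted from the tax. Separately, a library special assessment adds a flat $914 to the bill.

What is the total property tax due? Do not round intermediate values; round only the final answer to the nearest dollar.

Assessed value = $833,100 × 0.74 = $616,494
Wrenford Unified SD: $616,494 × 0.01076 = $6,633.47544
Quailridge Township: $616,494 × 0.00171 = $1,054.20474
Levies subtotal = $7,687.68018
After credit = $7,687.68018 − $1,572 = $6,115.68018
Total = $6,115.68018 + $914 = $7,029.68018

$7,030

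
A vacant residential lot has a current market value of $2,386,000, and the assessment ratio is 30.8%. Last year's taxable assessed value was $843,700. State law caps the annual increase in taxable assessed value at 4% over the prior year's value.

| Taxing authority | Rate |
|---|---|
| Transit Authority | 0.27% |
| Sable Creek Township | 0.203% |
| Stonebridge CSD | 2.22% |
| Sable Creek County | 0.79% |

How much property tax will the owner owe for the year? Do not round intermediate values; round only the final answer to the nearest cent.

$25,596.15

Uncapped assessed value = $2,386,000 × 0.308 = $734,888
Cap limit = $843,700 × 1.04 = $877,448
Taxable assessed value = min($734,888, $877,448) = $734,888 (cap does not bind)
Transit Authority: $734,888 × 0.0027 = $1,984.1976
Sable Creek Township: $734,888 × 0.00203 = $1,491.82264
Stonebridge CSD: $734,888 × 0.0222 = $16,314.5136
Sable Creek County: $734,888 × 0.0079 = $5,805.6152
Total = $25,596.14904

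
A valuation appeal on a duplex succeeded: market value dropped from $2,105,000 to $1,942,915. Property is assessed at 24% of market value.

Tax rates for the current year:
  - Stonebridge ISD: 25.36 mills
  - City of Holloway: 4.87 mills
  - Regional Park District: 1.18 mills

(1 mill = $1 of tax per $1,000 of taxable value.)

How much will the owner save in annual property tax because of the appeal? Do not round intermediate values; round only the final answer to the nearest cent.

$1,221.86

Old assessed value = $2,105,000 × 0.24 = $505,200
New assessed value = $1,942,915 × 0.24 = $466,299.6
Combined rate = 0.02536 + 0.00487 + 0.00118 = 0.03141
Old tax = $505,200 × 0.03141 = $15,868.332
New tax = $466,299.6 × 0.03141 = $14,646.470436
Reduction = $15,868.332 − $14,646.470436 = $1,221.861564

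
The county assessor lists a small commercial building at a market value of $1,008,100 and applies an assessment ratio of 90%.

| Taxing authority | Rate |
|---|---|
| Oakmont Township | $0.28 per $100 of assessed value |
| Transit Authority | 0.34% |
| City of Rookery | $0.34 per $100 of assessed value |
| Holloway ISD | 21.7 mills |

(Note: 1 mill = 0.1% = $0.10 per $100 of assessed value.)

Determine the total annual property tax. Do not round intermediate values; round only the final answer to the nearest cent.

Assessed value = $1,008,100 × 0.9 = $907,290
Oakmont Township: $907,290 × 0.0028 = $2,540.412
Transit Authority: $907,290 × 0.0034 = $3,084.786
City of Rookery: $907,290 × 0.0034 = $3,084.786
Holloway ISD: $907,290 × 0.0217 = $19,688.193
Total = $28,398.177

$28,398.18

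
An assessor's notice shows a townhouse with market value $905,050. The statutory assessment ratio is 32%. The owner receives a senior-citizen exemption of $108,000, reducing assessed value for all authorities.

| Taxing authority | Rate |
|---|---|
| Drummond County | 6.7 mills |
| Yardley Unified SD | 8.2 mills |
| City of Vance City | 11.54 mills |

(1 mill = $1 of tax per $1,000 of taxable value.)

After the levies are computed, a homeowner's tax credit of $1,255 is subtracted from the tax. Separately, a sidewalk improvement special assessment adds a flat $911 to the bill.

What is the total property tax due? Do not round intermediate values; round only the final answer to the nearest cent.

Assessed value = $905,050 × 0.32 = $289,616
Taxable value = $289,616 − $108,000 = $181,616
Drummond County: $181,616 × 0.0067 = $1,216.8272
Yardley Unified SD: $181,616 × 0.0082 = $1,489.2512
City of Vance City: $181,616 × 0.01154 = $2,095.84864
Levies subtotal = $4,801.92704
After credit = $4,801.92704 − $1,255 = $3,546.92704
Total = $3,546.92704 + $911 = $4,457.92704

$4,457.93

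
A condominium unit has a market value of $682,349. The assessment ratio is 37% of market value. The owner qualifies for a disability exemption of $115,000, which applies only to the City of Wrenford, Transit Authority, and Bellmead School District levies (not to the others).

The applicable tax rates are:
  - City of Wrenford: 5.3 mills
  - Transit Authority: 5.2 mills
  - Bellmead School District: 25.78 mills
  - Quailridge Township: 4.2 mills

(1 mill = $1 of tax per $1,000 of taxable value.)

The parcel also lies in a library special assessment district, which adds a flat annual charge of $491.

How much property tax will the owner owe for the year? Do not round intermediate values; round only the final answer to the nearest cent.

$6,538.75

Assessed value = $682,349 × 0.37 = $252,469.13
City of Wrenford: ($252,469.13 − $115,000) × 0.0053 = $137,469.13 × 0.0053 = $728.586389
Transit Authority: ($252,469.13 − $115,000) × 0.0052 = $137,469.13 × 0.0052 = $714.839476
Bellmead School District: ($252,469.13 − $115,000) × 0.02578 = $137,469.13 × 0.02578 = $3,543.9541714
Quailridge Township: $252,469.13 × 0.0042 = $1,060.370346
Levies subtotal = $6,047.7503824
Total = $6,047.7503824 + $491 = $6,538.7503824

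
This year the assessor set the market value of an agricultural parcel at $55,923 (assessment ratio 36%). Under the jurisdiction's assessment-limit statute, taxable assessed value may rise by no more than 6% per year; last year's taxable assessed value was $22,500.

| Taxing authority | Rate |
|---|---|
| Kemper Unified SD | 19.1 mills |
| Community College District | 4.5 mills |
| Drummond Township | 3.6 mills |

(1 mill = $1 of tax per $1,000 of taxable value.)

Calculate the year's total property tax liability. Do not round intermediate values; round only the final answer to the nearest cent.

$547.60

Uncapped assessed value = $55,923 × 0.36 = $20,132.28
Cap limit = $22,500 × 1.06 = $23,850
Taxable assessed value = min($20,132.28, $23,850) = $20,132.28 (cap does not bind)
Kemper Unified SD: $20,132.28 × 0.0191 = $384.526548
Community College District: $20,132.28 × 0.0045 = $90.59526
Drummond Township: $20,132.28 × 0.0036 = $72.476208
Total = $547.598016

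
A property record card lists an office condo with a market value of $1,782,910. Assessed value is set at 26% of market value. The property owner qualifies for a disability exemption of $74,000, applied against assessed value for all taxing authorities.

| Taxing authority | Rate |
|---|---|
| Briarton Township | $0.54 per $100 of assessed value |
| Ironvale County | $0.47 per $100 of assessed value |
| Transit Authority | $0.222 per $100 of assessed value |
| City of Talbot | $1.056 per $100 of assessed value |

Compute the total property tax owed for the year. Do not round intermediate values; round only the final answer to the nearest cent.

$8,913.06

Assessed value = $1,782,910 × 0.26 = $463,556.6
Taxable value = $463,556.6 − $74,000 = $389,556.6
Briarton Township: $389,556.6 × 0.0054 = $2,103.60564
Ironvale County: $389,556.6 × 0.0047 = $1,830.91602
Transit Authority: $389,556.6 × 0.00222 = $864.815652
City of Talbot: $389,556.6 × 0.01056 = $4,113.717696
Total = $2,103.60564 + $1,830.91602 + $864.815652 + $4,113.717696 = $8,913.055008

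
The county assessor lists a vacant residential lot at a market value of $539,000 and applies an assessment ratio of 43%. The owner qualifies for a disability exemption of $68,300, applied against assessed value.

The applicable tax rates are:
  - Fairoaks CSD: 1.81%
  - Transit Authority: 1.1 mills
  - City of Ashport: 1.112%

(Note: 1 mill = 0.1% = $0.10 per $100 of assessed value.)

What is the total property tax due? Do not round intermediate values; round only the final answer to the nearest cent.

$4,956.41

Assessed value = $539,000 × 0.43 = $231,770
Taxable value = $231,770 − $68,300 = $163,470
Fairoaks CSD: $163,470 × 0.0181 = $2,958.807
Transit Authority: $163,470 × 0.0011 = $179.817
City of Ashport: $163,470 × 0.01112 = $1,817.7864
Total = $4,956.4104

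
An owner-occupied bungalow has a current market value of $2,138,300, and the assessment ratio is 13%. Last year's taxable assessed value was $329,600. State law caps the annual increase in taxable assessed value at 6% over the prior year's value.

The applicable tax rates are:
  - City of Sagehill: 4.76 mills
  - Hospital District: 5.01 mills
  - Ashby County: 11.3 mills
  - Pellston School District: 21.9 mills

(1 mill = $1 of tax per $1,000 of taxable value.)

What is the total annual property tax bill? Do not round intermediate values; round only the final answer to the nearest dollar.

$11,945

Uncapped assessed value = $2,138,300 × 0.13 = $277,979
Cap limit = $329,600 × 1.06 = $349,376
Taxable assessed value = min($277,979, $349,376) = $277,979 (cap does not bind)
City of Sagehill: $277,979 × 0.00476 = $1,323.18004
Hospital District: $277,979 × 0.00501 = $1,392.67479
Ashby County: $277,979 × 0.0113 = $3,141.1627
Pellston School District: $277,979 × 0.0219 = $6,087.7401
Total = $11,944.75763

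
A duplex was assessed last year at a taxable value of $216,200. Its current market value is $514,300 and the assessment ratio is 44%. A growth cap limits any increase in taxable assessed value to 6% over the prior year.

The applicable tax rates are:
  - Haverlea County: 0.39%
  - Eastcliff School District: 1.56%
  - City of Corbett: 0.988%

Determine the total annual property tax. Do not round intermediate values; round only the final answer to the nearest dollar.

Uncapped assessed value = $514,300 × 0.44 = $226,292
Cap limit = $216,200 × 1.06 = $229,172
Taxable assessed value = min($226,292, $229,172) = $226,292 (cap does not bind)
Haverlea County: $226,292 × 0.0039 = $882.5388
Eastcliff School District: $226,292 × 0.0156 = $3,530.1552
City of Corbett: $226,292 × 0.00988 = $2,235.76496
Total = $6,648.45896

$6,648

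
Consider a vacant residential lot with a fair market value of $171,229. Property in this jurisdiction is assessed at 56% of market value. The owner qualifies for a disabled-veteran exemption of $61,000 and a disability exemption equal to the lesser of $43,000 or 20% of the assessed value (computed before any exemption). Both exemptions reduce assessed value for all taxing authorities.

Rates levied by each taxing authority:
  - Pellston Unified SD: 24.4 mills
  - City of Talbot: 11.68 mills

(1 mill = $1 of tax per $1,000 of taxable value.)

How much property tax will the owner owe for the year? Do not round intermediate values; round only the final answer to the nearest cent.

$566.84

Assessed value = $171,229 × 0.56 = $95,888.24
Disability exemption = min($43,000, 20% × $95,888.24) = min($43,000, $19,177.648) = $19,177.648 (percentage binds)
Taxable value = $95,888.24 − $61,000 − $19,177.648 = $15,710.592
Pellston Unified SD: $15,710.592 × 0.0244 = $383.3384448
City of Talbot: $15,710.592 × 0.01168 = $183.49971456
Total = $566.83815936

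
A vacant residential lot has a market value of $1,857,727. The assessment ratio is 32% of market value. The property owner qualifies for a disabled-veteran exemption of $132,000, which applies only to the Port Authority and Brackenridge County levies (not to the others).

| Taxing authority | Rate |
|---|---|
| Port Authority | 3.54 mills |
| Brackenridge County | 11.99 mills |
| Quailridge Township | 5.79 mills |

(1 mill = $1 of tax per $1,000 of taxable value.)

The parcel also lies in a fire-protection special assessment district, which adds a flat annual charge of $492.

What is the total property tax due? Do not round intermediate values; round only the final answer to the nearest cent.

Assessed value = $1,857,727 × 0.32 = $594,472.64
Port Authority: ($594,472.64 − $132,000) × 0.00354 = $462,472.64 × 0.00354 = $1,637.1531456
Brackenridge County: ($594,472.64 − $132,000) × 0.01199 = $462,472.64 × 0.01199 = $5,545.0469536
Quailridge Township: $594,472.64 × 0.00579 = $3,441.9965856
Levies subtotal = $10,624.1966848
Total = $10,624.1966848 + $492 = $11,116.1966848

$11,116.20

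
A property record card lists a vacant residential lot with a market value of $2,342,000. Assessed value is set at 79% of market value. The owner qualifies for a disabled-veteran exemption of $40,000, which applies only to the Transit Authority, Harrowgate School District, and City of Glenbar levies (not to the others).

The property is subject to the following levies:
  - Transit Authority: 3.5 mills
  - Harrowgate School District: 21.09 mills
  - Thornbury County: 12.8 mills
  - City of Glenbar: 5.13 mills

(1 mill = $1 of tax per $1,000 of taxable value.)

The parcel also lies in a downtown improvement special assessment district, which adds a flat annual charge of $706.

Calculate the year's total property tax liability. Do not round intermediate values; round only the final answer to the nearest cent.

Assessed value = $2,342,000 × 0.79 = $1,850,180
Transit Authority: ($1,850,180 − $40,000) × 0.0035 = $1,810,180 × 0.0035 = $6,335.63
Harrowgate School District: ($1,850,180 − $40,000) × 0.02109 = $1,810,180 × 0.02109 = $38,176.6962
Thornbury County: $1,850,180 × 0.0128 = $23,682.304
City of Glenbar: ($1,850,180 − $40,000) × 0.00513 = $1,810,180 × 0.00513 = $9,286.2234
Levies subtotal = $77,480.8536
Total = $77,480.8536 + $706 = $78,186.8536

$78,186.85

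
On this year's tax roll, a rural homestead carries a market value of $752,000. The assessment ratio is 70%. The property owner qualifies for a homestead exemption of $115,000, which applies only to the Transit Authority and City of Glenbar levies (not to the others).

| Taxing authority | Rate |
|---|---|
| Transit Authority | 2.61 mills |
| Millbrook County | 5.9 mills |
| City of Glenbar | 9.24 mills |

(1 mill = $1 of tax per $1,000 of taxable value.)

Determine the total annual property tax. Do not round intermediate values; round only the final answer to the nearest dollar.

Assessed value = $752,000 × 0.7 = $526,400
Transit Authority: ($526,400 − $115,000) × 0.00261 = $411,400 × 0.00261 = $1,073.754
Millbrook County: $526,400 × 0.0059 = $3,105.76
City of Glenbar: ($526,400 − $115,000) × 0.00924 = $411,400 × 0.00924 = $3,801.336
Total = $7,980.85

$7,981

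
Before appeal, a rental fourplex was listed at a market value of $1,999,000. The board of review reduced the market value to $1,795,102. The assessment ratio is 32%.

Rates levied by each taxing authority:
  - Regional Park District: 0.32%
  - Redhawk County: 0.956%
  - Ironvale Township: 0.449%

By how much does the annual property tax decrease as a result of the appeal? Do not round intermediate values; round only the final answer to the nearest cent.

Old assessed value = $1,999,000 × 0.32 = $639,680
New assessed value = $1,795,102 × 0.32 = $574,432.64
Combined rate = 0.0032 + 0.00956 + 0.00449 = 0.01725
Old tax = $639,680 × 0.01725 = $11,034.48
New tax = $574,432.64 × 0.01725 = $9,908.96304
Reduction = $11,034.48 − $9,908.96304 = $1,125.51696

$1,125.52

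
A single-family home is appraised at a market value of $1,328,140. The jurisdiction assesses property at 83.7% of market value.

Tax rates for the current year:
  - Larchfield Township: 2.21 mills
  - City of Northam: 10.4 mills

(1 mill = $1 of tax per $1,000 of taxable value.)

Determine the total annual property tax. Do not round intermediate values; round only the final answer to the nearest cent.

$14,017.95

Assessed value = $1,328,140 × 0.837 = $1,111,653.18
Larchfield Township: $1,111,653.18 × 0.00221 = $2,456.7535278
City of Northam: $1,111,653.18 × 0.0104 = $11,561.193072
Total = $2,456.7535278 + $11,561.193072 = $14,017.9465998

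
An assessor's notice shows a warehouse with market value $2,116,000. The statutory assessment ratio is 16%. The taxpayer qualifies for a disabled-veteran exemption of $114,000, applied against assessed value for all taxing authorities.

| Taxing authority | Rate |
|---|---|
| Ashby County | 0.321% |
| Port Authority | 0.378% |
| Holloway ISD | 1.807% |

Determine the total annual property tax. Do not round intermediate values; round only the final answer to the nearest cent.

Assessed value = $2,116,000 × 0.16 = $338,560
Taxable value = $338,560 − $114,000 = $224,560
Ashby County: $224,560 × 0.00321 = $720.8376
Port Authority: $224,560 × 0.00378 = $848.8368
Holloway ISD: $224,560 × 0.01807 = $4,057.7992
Total = $720.8376 + $848.8368 + $4,057.7992 = $5,627.4736

$5,627.47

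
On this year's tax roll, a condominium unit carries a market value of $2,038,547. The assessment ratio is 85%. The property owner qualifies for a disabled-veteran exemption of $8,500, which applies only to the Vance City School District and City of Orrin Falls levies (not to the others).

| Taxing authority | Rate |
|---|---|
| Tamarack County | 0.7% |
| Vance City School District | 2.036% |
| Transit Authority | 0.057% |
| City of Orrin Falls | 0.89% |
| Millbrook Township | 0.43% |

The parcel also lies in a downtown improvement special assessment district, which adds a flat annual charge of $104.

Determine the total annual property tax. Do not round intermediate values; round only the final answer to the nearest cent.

$71,123.91

Assessed value = $2,038,547 × 0.85 = $1,732,764.95
Tamarack County: $1,732,764.95 × 0.007 = $12,129.35465
Vance City School District: ($1,732,764.95 − $8,500) × 0.02036 = $1,724,264.95 × 0.02036 = $35,106.034382
Transit Authority: $1,732,764.95 × 0.00057 = $987.6760215
City of Orrin Falls: ($1,732,764.95 − $8,500) × 0.0089 = $1,724,264.95 × 0.0089 = $15,345.958055
Millbrook Township: $1,732,764.95 × 0.0043 = $7,450.889285
Levies subtotal = $71,019.9123935
Total = $71,019.9123935 + $104 = $71,123.9123935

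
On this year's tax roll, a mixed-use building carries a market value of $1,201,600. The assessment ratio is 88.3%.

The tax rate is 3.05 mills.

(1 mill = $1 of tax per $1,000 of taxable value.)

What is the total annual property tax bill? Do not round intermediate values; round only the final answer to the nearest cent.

$3,236.09

Assessed value = $1,201,600 × 0.883 = $1,061,012.8
Tax = $1,061,012.8 × 0.00305 = $3,236.08904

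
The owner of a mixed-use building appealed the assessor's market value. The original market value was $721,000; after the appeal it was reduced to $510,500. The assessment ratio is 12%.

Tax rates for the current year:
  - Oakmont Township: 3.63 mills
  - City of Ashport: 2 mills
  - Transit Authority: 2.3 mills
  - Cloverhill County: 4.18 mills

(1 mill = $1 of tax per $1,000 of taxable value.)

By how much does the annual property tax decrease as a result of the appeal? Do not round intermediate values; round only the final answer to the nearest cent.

Old assessed value = $721,000 × 0.12 = $86,520
New assessed value = $510,500 × 0.12 = $61,260
Combined rate = 0.00363 + 0.002 + 0.0023 + 0.00418 = 0.01211
Old tax = $86,520 × 0.01211 = $1,047.7572
New tax = $61,260 × 0.01211 = $741.8586
Reduction = $1,047.7572 − $741.8586 = $305.8986

$305.90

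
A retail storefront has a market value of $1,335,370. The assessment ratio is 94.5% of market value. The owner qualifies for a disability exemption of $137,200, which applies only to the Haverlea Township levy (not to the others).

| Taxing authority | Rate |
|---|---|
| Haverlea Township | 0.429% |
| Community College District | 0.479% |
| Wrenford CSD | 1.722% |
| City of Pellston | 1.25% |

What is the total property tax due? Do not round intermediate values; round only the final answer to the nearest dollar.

Assessed value = $1,335,370 × 0.945 = $1,261,924.65
Haverlea Township: ($1,261,924.65 − $137,200) × 0.00429 = $1,124,724.65 × 0.00429 = $4,825.0687485
Community College District: $1,261,924.65 × 0.00479 = $6,044.6190735
Wrenford CSD: $1,261,924.65 × 0.01722 = $21,730.342473
City of Pellston: $1,261,924.65 × 0.0125 = $15,774.058125
Total = $48,374.08842

$48,374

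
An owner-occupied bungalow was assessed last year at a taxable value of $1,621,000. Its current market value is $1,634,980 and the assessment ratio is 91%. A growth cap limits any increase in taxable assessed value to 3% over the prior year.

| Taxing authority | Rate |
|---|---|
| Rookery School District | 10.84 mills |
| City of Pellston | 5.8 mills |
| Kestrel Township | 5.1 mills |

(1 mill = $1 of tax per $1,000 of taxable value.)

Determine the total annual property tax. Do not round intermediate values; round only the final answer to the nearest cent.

$32,345.46

Uncapped assessed value = $1,634,980 × 0.91 = $1,487,831.8
Cap limit = $1,621,000 × 1.03 = $1,669,630
Taxable assessed value = min($1,487,831.8, $1,669,630) = $1,487,831.8 (cap does not bind)
Rookery School District: $1,487,831.8 × 0.01084 = $16,128.096712
City of Pellston: $1,487,831.8 × 0.0058 = $8,629.42444
Kestrel Township: $1,487,831.8 × 0.0051 = $7,587.94218
Total = $32,345.463332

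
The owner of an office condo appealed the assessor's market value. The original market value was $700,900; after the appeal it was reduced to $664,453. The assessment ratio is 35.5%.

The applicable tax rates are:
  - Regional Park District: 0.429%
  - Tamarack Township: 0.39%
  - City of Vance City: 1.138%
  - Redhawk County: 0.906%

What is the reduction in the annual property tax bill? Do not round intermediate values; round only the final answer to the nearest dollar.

$370

Old assessed value = $700,900 × 0.355 = $248,819.5
New assessed value = $664,453 × 0.355 = $235,880.815
Combined rate = 0.00429 + 0.0039 + 0.01138 + 0.00906 = 0.02863
Old tax = $248,819.5 × 0.02863 = $7,123.702285
New tax = $235,880.815 × 0.02863 = $6,753.26773345
Reduction = $7,123.702285 − $6,753.26773345 = $370.43455155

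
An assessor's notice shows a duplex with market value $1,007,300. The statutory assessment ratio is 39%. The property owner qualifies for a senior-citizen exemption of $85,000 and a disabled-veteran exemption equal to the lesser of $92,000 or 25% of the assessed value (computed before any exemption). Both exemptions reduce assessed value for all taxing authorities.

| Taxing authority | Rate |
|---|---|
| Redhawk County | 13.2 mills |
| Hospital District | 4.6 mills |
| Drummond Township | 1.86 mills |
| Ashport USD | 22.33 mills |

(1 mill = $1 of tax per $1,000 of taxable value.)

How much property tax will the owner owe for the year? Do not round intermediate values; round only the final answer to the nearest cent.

Assessed value = $1,007,300 × 0.39 = $392,847
Disabled-veteran exemption = min($92,000, 25% × $392,847) = min($92,000, $98,211.75) = $92,000 (dollar cap binds)
Taxable value = $392,847 − $85,000 − $92,000 = $215,847
Redhawk County: $215,847 × 0.0132 = $2,849.1804
Hospital District: $215,847 × 0.0046 = $992.8962
Drummond Township: $215,847 × 0.00186 = $401.47542
Ashport USD: $215,847 × 0.02233 = $4,819.86351
Total = $9,063.41553

$9,063.42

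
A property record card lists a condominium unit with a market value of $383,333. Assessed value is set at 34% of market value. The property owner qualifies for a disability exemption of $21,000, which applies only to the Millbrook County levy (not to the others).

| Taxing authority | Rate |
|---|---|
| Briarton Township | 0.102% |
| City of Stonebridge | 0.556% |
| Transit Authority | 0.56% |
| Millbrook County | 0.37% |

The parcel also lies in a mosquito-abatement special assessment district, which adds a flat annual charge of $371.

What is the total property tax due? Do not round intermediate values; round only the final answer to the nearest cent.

Assessed value = $383,333 × 0.34 = $130,333.22
Briarton Township: $130,333.22 × 0.00102 = $132.9398844
City of Stonebridge: $130,333.22 × 0.00556 = $724.6527032
Transit Authority: $130,333.22 × 0.0056 = $729.866032
Millbrook County: ($130,333.22 − $21,000) × 0.0037 = $109,333.22 × 0.0037 = $404.532914
Levies subtotal = $1,991.9915336
Total = $1,991.9915336 + $371 = $2,362.9915336

$2,362.99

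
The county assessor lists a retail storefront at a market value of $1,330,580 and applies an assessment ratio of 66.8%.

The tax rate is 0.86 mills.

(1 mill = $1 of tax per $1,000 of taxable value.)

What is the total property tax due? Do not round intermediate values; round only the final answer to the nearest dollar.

$764

Assessed value = $1,330,580 × 0.668 = $888,827.44
Tax = $888,827.44 × 0.00086 = $764.3915984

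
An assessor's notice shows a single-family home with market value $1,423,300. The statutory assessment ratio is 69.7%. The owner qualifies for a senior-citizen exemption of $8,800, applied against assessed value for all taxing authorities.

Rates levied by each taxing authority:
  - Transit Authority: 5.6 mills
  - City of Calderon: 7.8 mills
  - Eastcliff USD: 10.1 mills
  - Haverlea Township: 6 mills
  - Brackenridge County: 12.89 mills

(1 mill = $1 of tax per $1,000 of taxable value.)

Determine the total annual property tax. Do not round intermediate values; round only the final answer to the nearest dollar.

$41,680

Assessed value = $1,423,300 × 0.697 = $992,040.1
Taxable value = $992,040.1 − $8,800 = $983,240.1
Transit Authority: $983,240.1 × 0.0056 = $5,506.14456
City of Calderon: $983,240.1 × 0.0078 = $7,669.27278
Eastcliff USD: $983,240.1 × 0.0101 = $9,930.72501
Haverlea Township: $983,240.1 × 0.006 = $5,899.4406
Brackenridge County: $983,240.1 × 0.01289 = $12,673.964889
Total = $5,506.14456 + $7,669.27278 + $9,930.72501 + $5,899.4406 + $12,673.964889 = $41,679.547839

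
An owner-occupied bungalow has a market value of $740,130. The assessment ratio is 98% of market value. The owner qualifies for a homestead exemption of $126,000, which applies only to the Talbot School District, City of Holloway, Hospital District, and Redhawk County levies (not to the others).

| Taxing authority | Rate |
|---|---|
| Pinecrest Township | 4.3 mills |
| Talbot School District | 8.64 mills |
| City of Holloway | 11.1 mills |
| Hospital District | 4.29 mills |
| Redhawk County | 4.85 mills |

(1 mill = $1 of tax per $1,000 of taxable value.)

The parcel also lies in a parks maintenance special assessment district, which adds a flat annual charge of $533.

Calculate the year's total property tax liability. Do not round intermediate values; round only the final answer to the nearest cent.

$20,960.48

Assessed value = $740,130 × 0.98 = $725,327.4
Pinecrest Township: $725,327.4 × 0.0043 = $3,118.90782
Talbot School District: ($725,327.4 − $126,000) × 0.00864 = $599,327.4 × 0.00864 = $5,178.188736
City of Holloway: ($725,327.4 − $126,000) × 0.0111 = $599,327.4 × 0.0111 = $6,652.53414
Hospital District: ($725,327.4 − $126,000) × 0.00429 = $599,327.4 × 0.00429 = $2,571.114546
Redhawk County: ($725,327.4 − $126,000) × 0.00485 = $599,327.4 × 0.00485 = $2,906.73789
Levies subtotal = $20,427.483132
Total = $20,427.483132 + $533 = $20,960.483132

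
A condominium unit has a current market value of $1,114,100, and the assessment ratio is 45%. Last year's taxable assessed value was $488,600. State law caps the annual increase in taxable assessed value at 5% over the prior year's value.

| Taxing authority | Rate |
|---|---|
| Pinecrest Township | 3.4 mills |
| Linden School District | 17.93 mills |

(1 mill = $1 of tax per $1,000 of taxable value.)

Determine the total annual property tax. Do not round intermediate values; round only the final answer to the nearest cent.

Uncapped assessed value = $1,114,100 × 0.45 = $501,345
Cap limit = $488,600 × 1.05 = $513,030
Taxable assessed value = min($501,345, $513,030) = $501,345 (cap does not bind)
Pinecrest Township: $501,345 × 0.0034 = $1,704.573
Linden School District: $501,345 × 0.01793 = $8,989.11585
Total = $10,693.68885

$10,693.69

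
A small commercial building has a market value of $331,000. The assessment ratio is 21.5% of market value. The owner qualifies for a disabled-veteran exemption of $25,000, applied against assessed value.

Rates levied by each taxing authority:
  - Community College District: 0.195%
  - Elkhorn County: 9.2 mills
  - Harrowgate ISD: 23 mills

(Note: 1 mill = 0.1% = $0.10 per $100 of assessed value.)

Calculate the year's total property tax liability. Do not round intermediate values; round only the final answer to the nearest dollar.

$1,577

Assessed value = $331,000 × 0.215 = $71,165
Taxable value = $71,165 − $25,000 = $46,165
Community College District: $46,165 × 0.00195 = $90.02175
Elkhorn County: $46,165 × 0.0092 = $424.718
Harrowgate ISD: $46,165 × 0.023 = $1,061.795
Total = $1,576.53475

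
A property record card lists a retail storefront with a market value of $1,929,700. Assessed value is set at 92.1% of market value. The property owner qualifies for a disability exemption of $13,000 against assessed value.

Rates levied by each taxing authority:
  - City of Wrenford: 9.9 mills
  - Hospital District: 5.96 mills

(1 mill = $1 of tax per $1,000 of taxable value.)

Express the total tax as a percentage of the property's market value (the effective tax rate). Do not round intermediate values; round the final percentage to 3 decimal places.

1.450%

Assessed value = $1,929,700 × 0.921 = $1,777,253.7
Taxable value = $1,777,253.7 − $13,000 = $1,764,253.7
City of Wrenford: $1,764,253.7 × 0.0099 = $17,466.11163
Hospital District: $1,764,253.7 × 0.00596 = $10,514.952052
Total tax = $27,981.063682
Effective rate = $27,981.063682 ÷ $1,929,700 = 1.450% of market value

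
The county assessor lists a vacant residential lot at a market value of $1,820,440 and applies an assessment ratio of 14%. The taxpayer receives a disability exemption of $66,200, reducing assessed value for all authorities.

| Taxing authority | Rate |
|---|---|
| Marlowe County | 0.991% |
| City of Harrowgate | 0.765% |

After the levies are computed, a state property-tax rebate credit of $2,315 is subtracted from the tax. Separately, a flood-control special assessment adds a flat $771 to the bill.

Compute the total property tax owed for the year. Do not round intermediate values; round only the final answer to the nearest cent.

$1,768.90

Assessed value = $1,820,440 × 0.14 = $254,861.6
Taxable value = $254,861.6 − $66,200 = $188,661.6
Marlowe County: $188,661.6 × 0.00991 = $1,869.636456
City of Harrowgate: $188,661.6 × 0.00765 = $1,443.26124
Levies subtotal = $3,312.897696
After credit = $3,312.897696 − $2,315 = $997.897696
Total = $997.897696 + $771 = $1,768.897696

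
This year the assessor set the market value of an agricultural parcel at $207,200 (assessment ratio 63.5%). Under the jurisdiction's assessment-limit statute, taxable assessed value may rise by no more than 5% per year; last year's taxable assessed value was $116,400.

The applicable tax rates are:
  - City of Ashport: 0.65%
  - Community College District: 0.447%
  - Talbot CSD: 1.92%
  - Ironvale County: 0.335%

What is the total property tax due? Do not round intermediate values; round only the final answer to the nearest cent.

Uncapped assessed value = $207,200 × 0.635 = $131,572
Cap limit = $116,400 × 1.05 = $122,220
Taxable assessed value = min($131,572, $122,220) = $122,220 (cap binds)
City of Ashport: $122,220 × 0.0065 = $794.43
Community College District: $122,220 × 0.00447 = $546.3234
Talbot CSD: $122,220 × 0.0192 = $2,346.624
Ironvale County: $122,220 × 0.00335 = $409.437
Total = $4,096.8144

$4,096.81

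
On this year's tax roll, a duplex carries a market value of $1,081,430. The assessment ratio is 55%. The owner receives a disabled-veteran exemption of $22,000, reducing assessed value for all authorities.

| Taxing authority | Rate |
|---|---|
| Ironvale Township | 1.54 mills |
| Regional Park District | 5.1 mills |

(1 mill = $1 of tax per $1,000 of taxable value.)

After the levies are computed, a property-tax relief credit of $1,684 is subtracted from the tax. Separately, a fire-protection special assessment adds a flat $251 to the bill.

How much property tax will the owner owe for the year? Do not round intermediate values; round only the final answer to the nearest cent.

Assessed value = $1,081,430 × 0.55 = $594,786.5
Taxable value = $594,786.5 − $22,000 = $572,786.5
Ironvale Township: $572,786.5 × 0.00154 = $882.09121
Regional Park District: $572,786.5 × 0.0051 = $2,921.21115
Levies subtotal = $3,803.30236
After credit = $3,803.30236 − $1,684 = $2,119.30236
Total = $2,119.30236 + $251 = $2,370.30236

$2,370.30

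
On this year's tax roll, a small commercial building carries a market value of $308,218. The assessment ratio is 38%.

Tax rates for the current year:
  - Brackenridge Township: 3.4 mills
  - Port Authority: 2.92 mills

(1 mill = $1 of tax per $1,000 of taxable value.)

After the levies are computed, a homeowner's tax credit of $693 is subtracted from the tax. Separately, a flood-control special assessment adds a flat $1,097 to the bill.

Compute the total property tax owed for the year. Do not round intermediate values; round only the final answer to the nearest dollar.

Assessed value = $308,218 × 0.38 = $117,122.84
Brackenridge Township: $117,122.84 × 0.0034 = $398.217656
Port Authority: $117,122.84 × 0.00292 = $341.9986928
Levies subtotal = $740.2163488
After credit = $740.2163488 − $693 = $47.2163488
Total = $47.2163488 + $1,097 = $1,144.2163488

$1,144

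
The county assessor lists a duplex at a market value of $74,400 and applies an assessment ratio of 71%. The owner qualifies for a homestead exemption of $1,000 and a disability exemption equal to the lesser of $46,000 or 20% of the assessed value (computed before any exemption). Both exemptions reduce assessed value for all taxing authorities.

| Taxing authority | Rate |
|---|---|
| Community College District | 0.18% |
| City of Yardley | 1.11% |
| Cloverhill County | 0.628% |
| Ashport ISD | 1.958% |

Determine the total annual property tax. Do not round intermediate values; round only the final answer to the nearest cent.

Assessed value = $74,400 × 0.71 = $52,824
Disability exemption = min($46,000, 20% × $52,824) = min($46,000, $10,564.8) = $10,564.8 (percentage binds)
Taxable value = $52,824 − $1,000 − $10,564.8 = $41,259.2
Community College District: $41,259.2 × 0.0018 = $74.26656
City of Yardley: $41,259.2 × 0.0111 = $457.97712
Cloverhill County: $41,259.2 × 0.00628 = $259.107776
Ashport ISD: $41,259.2 × 0.01958 = $807.855136
Total = $1,599.206592

$1,599.21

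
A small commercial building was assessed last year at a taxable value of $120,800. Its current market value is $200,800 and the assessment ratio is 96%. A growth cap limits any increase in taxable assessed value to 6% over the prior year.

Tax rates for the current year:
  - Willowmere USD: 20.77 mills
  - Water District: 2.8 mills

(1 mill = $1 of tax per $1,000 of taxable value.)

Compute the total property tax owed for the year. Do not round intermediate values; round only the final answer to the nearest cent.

Uncapped assessed value = $200,800 × 0.96 = $192,768
Cap limit = $120,800 × 1.06 = $128,048
Taxable assessed value = min($192,768, $128,048) = $128,048 (cap binds)
Willowmere USD: $128,048 × 0.02077 = $2,659.55696
Water District: $128,048 × 0.0028 = $358.5344
Total = $3,018.09136

$3,018.09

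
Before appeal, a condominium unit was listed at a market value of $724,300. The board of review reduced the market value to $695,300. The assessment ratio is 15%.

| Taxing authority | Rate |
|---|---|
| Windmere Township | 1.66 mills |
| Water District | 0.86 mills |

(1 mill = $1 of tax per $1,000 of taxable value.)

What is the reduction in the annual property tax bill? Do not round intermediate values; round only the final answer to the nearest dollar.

$11

Old assessed value = $724,300 × 0.15 = $108,645
New assessed value = $695,300 × 0.15 = $104,295
Combined rate = 0.00166 + 0.00086 = 0.00252
Old tax = $108,645 × 0.00252 = $273.7854
New tax = $104,295 × 0.00252 = $262.8234
Reduction = $273.7854 − $262.8234 = $10.962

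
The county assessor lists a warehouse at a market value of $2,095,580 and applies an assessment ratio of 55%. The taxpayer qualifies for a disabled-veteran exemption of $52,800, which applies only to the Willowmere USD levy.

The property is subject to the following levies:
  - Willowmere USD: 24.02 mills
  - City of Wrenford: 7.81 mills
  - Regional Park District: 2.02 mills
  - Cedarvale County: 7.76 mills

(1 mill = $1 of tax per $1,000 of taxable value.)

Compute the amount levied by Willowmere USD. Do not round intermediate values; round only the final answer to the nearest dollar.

$26,416

Assessed value = $2,095,580 × 0.55 = $1,152,569
Willowmere USD taxable value = $1,152,569 − $52,800 = $1,099,769
Willowmere USD levy = $1,099,769 × 0.02402 = $26,416.45138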